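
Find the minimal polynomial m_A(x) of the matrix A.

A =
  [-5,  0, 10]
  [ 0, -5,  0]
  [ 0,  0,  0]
x^2 + 5*x

The characteristic polynomial is χ_A(x) = x*(x + 5)^2, so the eigenvalues are known. The minimal polynomial is
  m_A(x) = Π_λ (x − λ)^{k_λ}
where k_λ is the size of the *largest* Jordan block for λ (equivalently, the smallest k with (A − λI)^k v = 0 for every generalised eigenvector v of λ).

  λ = -5: largest Jordan block has size 1, contributing (x + 5)
  λ = 0: largest Jordan block has size 1, contributing (x − 0)

So m_A(x) = x*(x + 5) = x^2 + 5*x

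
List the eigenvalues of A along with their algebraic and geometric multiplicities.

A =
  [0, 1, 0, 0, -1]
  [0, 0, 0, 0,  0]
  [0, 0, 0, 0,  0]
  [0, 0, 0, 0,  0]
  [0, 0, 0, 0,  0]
λ = 0: alg = 5, geom = 4

Step 1 — factor the characteristic polynomial to read off the algebraic multiplicities:
  χ_A(x) = x^5

Step 2 — compute geometric multiplicities via the rank-nullity identity g(λ) = n − rank(A − λI):
  rank(A − (0)·I) = 1, so dim ker(A − (0)·I) = n − 1 = 4

Summary:
  λ = 0: algebraic multiplicity = 5, geometric multiplicity = 4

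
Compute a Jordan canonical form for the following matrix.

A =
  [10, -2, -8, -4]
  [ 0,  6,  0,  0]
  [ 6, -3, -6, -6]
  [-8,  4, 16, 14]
J_2(6) ⊕ J_1(6) ⊕ J_1(6)

The characteristic polynomial is
  det(x·I − A) = x^4 - 24*x^3 + 216*x^2 - 864*x + 1296 = (x - 6)^4

Eigenvalues and multiplicities (the geometric multiplicity of λ is n − rank(A − λI), which equals the number of Jordan blocks for λ):
  λ = 6: algebraic multiplicity = 4, geometric multiplicity = 3

Determining the block sizes for each eigenvalue:
  λ = 6: 3 blocks summing to 4 forces exactly one block of size 2 and the rest size 1 → block sizes [2, 1, 1]

Assembling the blocks gives a Jordan form
J =
  [6, 1, 0, 0]
  [0, 6, 0, 0]
  [0, 0, 6, 0]
  [0, 0, 0, 6]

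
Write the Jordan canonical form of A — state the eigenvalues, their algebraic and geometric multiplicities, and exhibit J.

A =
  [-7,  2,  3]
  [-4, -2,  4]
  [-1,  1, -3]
J_3(-4)

The characteristic polynomial is
  det(x·I − A) = x^3 + 12*x^2 + 48*x + 64 = (x + 4)^3

Eigenvalues and multiplicities (the geometric multiplicity of λ is n − rank(A − λI), which equals the number of Jordan blocks for λ):
  λ = -4: algebraic multiplicity = 3, geometric multiplicity = 1

Determining the block sizes for each eigenvalue:
  λ = -4: one block (gm = 1), so the single block has size am = 3 → block sizes [3]

Assembling the blocks gives a Jordan form
J =
  [-4,  1,  0]
  [ 0, -4,  1]
  [ 0,  0, -4]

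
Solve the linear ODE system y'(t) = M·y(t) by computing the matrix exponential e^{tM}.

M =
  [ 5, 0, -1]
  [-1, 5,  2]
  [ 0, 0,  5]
e^{tM} =
  [exp(5*t), 0, -t*exp(5*t)]
  [-t*exp(5*t), exp(5*t), t^2*exp(5*t)/2 + 2*t*exp(5*t)]
  [0, 0, exp(5*t)]

Strategy: write M = P · J · P⁻¹ where J is a Jordan canonical form, so e^{tM} = P · e^{tJ} · P⁻¹, and e^{tJ} can be computed block-by-block.

M has Jordan form
J =
  [5, 1, 0]
  [0, 5, 1]
  [0, 0, 5]
(up to reordering of blocks).

Per-block formulas:
  For a 3×3 Jordan block J_3(5): exp(t · J_3(5)) = e^(5t)·(I + t·N + (t^2/2)·N^2), where N is the 3×3 nilpotent shift.

After assembling e^{tJ} and conjugating by P, we get:

e^{tM} =
  [exp(5*t), 0, -t*exp(5*t)]
  [-t*exp(5*t), exp(5*t), t^2*exp(5*t)/2 + 2*t*exp(5*t)]
  [0, 0, exp(5*t)]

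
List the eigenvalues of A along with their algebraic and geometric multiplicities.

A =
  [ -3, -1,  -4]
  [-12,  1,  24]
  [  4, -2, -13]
λ = -5: alg = 3, geom = 2

Step 1 — factor the characteristic polynomial to read off the algebraic multiplicities:
  χ_A(x) = (x + 5)^3

Step 2 — compute geometric multiplicities via the rank-nullity identity g(λ) = n − rank(A − λI):
  rank(A − (-5)·I) = 1, so dim ker(A − (-5)·I) = n − 1 = 2

Summary:
  λ = -5: algebraic multiplicity = 3, geometric multiplicity = 2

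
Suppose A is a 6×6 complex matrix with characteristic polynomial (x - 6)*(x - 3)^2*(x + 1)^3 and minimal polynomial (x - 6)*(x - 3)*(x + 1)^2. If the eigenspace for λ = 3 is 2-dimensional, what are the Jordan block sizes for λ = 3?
Block sizes for λ = 3: [1, 1]

Step 1 — from the characteristic polynomial, algebraic multiplicity of λ = 3 is 2. From dim ker(A − (3)·I) = 2, there are exactly 2 Jordan blocks for λ = 3.
Step 2 — from the minimal polynomial, the factor (x − 3) tells us the largest block for λ = 3 has size 1.
Step 3 — with total size 2, 2 blocks, and largest block 1, the block sizes (in nonincreasing order) are [1, 1].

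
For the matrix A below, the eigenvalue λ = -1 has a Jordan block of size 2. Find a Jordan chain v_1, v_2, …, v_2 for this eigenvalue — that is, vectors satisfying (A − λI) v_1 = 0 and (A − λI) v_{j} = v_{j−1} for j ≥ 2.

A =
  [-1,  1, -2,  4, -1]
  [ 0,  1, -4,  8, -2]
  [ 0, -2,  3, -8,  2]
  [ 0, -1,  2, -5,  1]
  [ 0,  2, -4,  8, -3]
A Jordan chain for λ = -1 of length 2:
v_1 = (1, 2, -2, -1, 2)ᵀ
v_2 = (0, 1, 0, 0, 0)ᵀ

Let N = A − (-1)·I. We want v_2 with N^2 v_2 = 0 but N^1 v_2 ≠ 0; then v_{j-1} := N · v_j for j = 2, …, 2.

Pick v_2 = (0, 1, 0, 0, 0)ᵀ.
Then v_1 = N · v_2 = (1, 2, -2, -1, 2)ᵀ.

Sanity check: (A − (-1)·I) v_1 = (0, 0, 0, 0, 0)ᵀ = 0. ✓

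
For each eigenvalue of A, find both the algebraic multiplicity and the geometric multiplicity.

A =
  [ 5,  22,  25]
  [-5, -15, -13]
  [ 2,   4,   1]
λ = -3: alg = 3, geom = 1

Step 1 — factor the characteristic polynomial to read off the algebraic multiplicities:
  χ_A(x) = (x + 3)^3

Step 2 — compute geometric multiplicities via the rank-nullity identity g(λ) = n − rank(A − λI):
  rank(A − (-3)·I) = 2, so dim ker(A − (-3)·I) = n − 2 = 1

Summary:
  λ = -3: algebraic multiplicity = 3, geometric multiplicity = 1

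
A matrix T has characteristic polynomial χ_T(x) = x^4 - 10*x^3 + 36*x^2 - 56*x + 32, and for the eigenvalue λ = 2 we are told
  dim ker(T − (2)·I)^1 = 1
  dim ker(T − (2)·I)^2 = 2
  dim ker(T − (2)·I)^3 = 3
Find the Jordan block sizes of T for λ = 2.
Block sizes for λ = 2: [3]

From the dimensions of kernels of powers, the number of Jordan blocks of size at least j is d_j − d_{j−1} where d_j = dim ker(N^j) (with d_0 = 0). Computing the differences gives [1, 1, 1].
The number of blocks of size exactly k is (#blocks of size ≥ k) − (#blocks of size ≥ k + 1), so the partition is: 1 block(s) of size 3.
In nonincreasing order the block sizes are [3].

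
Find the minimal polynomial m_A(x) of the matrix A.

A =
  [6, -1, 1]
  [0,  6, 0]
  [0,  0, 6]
x^2 - 12*x + 36

The characteristic polynomial is χ_A(x) = (x - 6)^3, so the eigenvalues are known. The minimal polynomial is
  m_A(x) = Π_λ (x − λ)^{k_λ}
where k_λ is the size of the *largest* Jordan block for λ (equivalently, the smallest k with (A − λI)^k v = 0 for every generalised eigenvector v of λ).

  λ = 6: largest Jordan block has size 2, contributing (x − 6)^2

So m_A(x) = (x - 6)^2 = x^2 - 12*x + 36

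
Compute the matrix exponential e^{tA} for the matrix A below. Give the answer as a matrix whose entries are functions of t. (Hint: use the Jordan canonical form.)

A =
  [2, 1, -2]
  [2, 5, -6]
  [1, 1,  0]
e^{tA} =
  [exp(2*t), exp(3*t) - exp(2*t), -2*exp(3*t) + 2*exp(2*t)]
  [2*t*exp(2*t), -2*t*exp(2*t) + 5*exp(3*t) - 4*exp(2*t), 4*t*exp(2*t) - 10*exp(3*t) + 10*exp(2*t)]
  [t*exp(2*t), -t*exp(2*t) + 2*exp(3*t) - 2*exp(2*t), 2*t*exp(2*t) - 4*exp(3*t) + 5*exp(2*t)]

Strategy: write A = P · J · P⁻¹ where J is a Jordan canonical form, so e^{tA} = P · e^{tJ} · P⁻¹, and e^{tJ} can be computed block-by-block.

A has Jordan form
J =
  [2, 1, 0]
  [0, 2, 0]
  [0, 0, 3]
(up to reordering of blocks).

Per-block formulas:
  For a 1×1 block at λ = 3: exp(t · [3]) = [e^(3t)].
  For a 2×2 Jordan block J_2(2): exp(t · J_2(2)) = e^(2t)·(I + t·N), where N is the 2×2 nilpotent shift.

After assembling e^{tJ} and conjugating by P, we get:

e^{tA} =
  [exp(2*t), exp(3*t) - exp(2*t), -2*exp(3*t) + 2*exp(2*t)]
  [2*t*exp(2*t), -2*t*exp(2*t) + 5*exp(3*t) - 4*exp(2*t), 4*t*exp(2*t) - 10*exp(3*t) + 10*exp(2*t)]
  [t*exp(2*t), -t*exp(2*t) + 2*exp(3*t) - 2*exp(2*t), 2*t*exp(2*t) - 4*exp(3*t) + 5*exp(2*t)]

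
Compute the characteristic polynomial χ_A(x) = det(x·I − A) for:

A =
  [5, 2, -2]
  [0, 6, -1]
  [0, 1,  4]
x^3 - 15*x^2 + 75*x - 125

Expanding det(x·I − A) (e.g. by cofactor expansion or by noting that A is similar to its Jordan form J, which has the same characteristic polynomial as A) gives
  χ_A(x) = x^3 - 15*x^2 + 75*x - 125
which factors as (x - 5)^3. The eigenvalues (with algebraic multiplicities) are λ = 5 with multiplicity 3.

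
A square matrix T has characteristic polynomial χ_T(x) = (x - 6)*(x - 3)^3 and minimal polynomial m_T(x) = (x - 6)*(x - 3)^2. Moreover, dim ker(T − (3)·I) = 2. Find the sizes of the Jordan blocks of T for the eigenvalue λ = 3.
Block sizes for λ = 3: [2, 1]

Step 1 — from the characteristic polynomial, algebraic multiplicity of λ = 3 is 3. From dim ker(T − (3)·I) = 2, there are exactly 2 Jordan blocks for λ = 3.
Step 2 — from the minimal polynomial, the factor (x − 3)^2 tells us the largest block for λ = 3 has size 2.
Step 3 — with total size 3, 2 blocks, and largest block 2, the block sizes (in nonincreasing order) are [2, 1].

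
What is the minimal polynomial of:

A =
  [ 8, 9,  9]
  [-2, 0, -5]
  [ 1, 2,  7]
x^3 - 15*x^2 + 75*x - 125

The characteristic polynomial is χ_A(x) = (x - 5)^3, so the eigenvalues are known. The minimal polynomial is
  m_A(x) = Π_λ (x − λ)^{k_λ}
where k_λ is the size of the *largest* Jordan block for λ (equivalently, the smallest k with (A − λI)^k v = 0 for every generalised eigenvector v of λ).

  λ = 5: largest Jordan block has size 3, contributing (x − 5)^3

So m_A(x) = (x - 5)^3 = x^3 - 15*x^2 + 75*x - 125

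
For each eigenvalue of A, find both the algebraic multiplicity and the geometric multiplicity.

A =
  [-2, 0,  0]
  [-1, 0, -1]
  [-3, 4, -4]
λ = -2: alg = 3, geom = 1

Step 1 — factor the characteristic polynomial to read off the algebraic multiplicities:
  χ_A(x) = (x + 2)^3

Step 2 — compute geometric multiplicities via the rank-nullity identity g(λ) = n − rank(A − λI):
  rank(A − (-2)·I) = 2, so dim ker(A − (-2)·I) = n − 2 = 1

Summary:
  λ = -2: algebraic multiplicity = 3, geometric multiplicity = 1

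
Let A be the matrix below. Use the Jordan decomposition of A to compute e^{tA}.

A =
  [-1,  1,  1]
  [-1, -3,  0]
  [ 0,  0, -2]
e^{tA} =
  [t*exp(-2*t) + exp(-2*t), t*exp(-2*t), t^2*exp(-2*t)/2 + t*exp(-2*t)]
  [-t*exp(-2*t), -t*exp(-2*t) + exp(-2*t), -t^2*exp(-2*t)/2]
  [0, 0, exp(-2*t)]

Strategy: write A = P · J · P⁻¹ where J is a Jordan canonical form, so e^{tA} = P · e^{tJ} · P⁻¹, and e^{tJ} can be computed block-by-block.

A has Jordan form
J =
  [-2,  1,  0]
  [ 0, -2,  1]
  [ 0,  0, -2]
(up to reordering of blocks).

Per-block formulas:
  For a 3×3 Jordan block J_3(-2): exp(t · J_3(-2)) = e^(-2t)·(I + t·N + (t^2/2)·N^2), where N is the 3×3 nilpotent shift.

After assembling e^{tJ} and conjugating by P, we get:

e^{tA} =
  [t*exp(-2*t) + exp(-2*t), t*exp(-2*t), t^2*exp(-2*t)/2 + t*exp(-2*t)]
  [-t*exp(-2*t), -t*exp(-2*t) + exp(-2*t), -t^2*exp(-2*t)/2]
  [0, 0, exp(-2*t)]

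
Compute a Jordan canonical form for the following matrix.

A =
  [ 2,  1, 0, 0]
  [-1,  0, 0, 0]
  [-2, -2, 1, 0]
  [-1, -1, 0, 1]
J_2(1) ⊕ J_1(1) ⊕ J_1(1)

The characteristic polynomial is
  det(x·I − A) = x^4 - 4*x^3 + 6*x^2 - 4*x + 1 = (x - 1)^4

Eigenvalues and multiplicities (the geometric multiplicity of λ is n − rank(A − λI), which equals the number of Jordan blocks for λ):
  λ = 1: algebraic multiplicity = 4, geometric multiplicity = 3

Determining the block sizes for each eigenvalue:
  λ = 1: 3 blocks summing to 4 forces exactly one block of size 2 and the rest size 1 → block sizes [2, 1, 1]

Assembling the blocks gives a Jordan form
J =
  [1, 1, 0, 0]
  [0, 1, 0, 0]
  [0, 0, 1, 0]
  [0, 0, 0, 1]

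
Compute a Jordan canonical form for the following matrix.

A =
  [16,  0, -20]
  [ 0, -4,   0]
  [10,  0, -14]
J_1(-4) ⊕ J_1(-4) ⊕ J_1(6)

The characteristic polynomial is
  det(x·I − A) = x^3 + 2*x^2 - 32*x - 96 = (x - 6)*(x + 4)^2

Eigenvalues and multiplicities (the geometric multiplicity of λ is n − rank(A − λI), which equals the number of Jordan blocks for λ):
  λ = -4: algebraic multiplicity = 2, geometric multiplicity = 2
  λ = 6: algebraic multiplicity = 1, geometric multiplicity = 1

Determining the block sizes for each eigenvalue:
  λ = -4: gm = am = 2, so every block has size 1 → block sizes [1, 1]
  λ = 6: one block (gm = 1), so the single block has size am = 1 → block sizes [1]

Assembling the blocks gives a Jordan form
J =
  [-4,  0, 0]
  [ 0, -4, 0]
  [ 0,  0, 6]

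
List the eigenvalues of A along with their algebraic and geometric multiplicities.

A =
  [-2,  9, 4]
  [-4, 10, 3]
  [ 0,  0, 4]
λ = 4: alg = 3, geom = 1

Step 1 — factor the characteristic polynomial to read off the algebraic multiplicities:
  χ_A(x) = (x - 4)^3

Step 2 — compute geometric multiplicities via the rank-nullity identity g(λ) = n − rank(A − λI):
  rank(A − (4)·I) = 2, so dim ker(A − (4)·I) = n − 2 = 1

Summary:
  λ = 4: algebraic multiplicity = 3, geometric multiplicity = 1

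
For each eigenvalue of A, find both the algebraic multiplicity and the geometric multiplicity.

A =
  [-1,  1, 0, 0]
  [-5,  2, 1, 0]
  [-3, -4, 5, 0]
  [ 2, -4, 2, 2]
λ = 2: alg = 4, geom = 2

Step 1 — factor the characteristic polynomial to read off the algebraic multiplicities:
  χ_A(x) = (x - 2)^4

Step 2 — compute geometric multiplicities via the rank-nullity identity g(λ) = n − rank(A − λI):
  rank(A − (2)·I) = 2, so dim ker(A − (2)·I) = n − 2 = 2

Summary:
  λ = 2: algebraic multiplicity = 4, geometric multiplicity = 2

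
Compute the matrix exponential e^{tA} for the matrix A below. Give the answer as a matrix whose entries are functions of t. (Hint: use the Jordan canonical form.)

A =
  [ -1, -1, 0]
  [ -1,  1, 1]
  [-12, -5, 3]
e^{tA} =
  [5*t^2*exp(t)/2 - 2*t*exp(t) + exp(t), t^2*exp(t) - t*exp(t), -t^2*exp(t)/2]
  [-5*t^2*exp(t) - t*exp(t), -2*t^2*exp(t) + exp(t), t^2*exp(t) + t*exp(t)]
  [5*t^2*exp(t)/2 - 12*t*exp(t), t^2*exp(t) - 5*t*exp(t), -t^2*exp(t)/2 + 2*t*exp(t) + exp(t)]

Strategy: write A = P · J · P⁻¹ where J is a Jordan canonical form, so e^{tA} = P · e^{tJ} · P⁻¹, and e^{tJ} can be computed block-by-block.

A has Jordan form
J =
  [1, 1, 0]
  [0, 1, 1]
  [0, 0, 1]
(up to reordering of blocks).

Per-block formulas:
  For a 3×3 Jordan block J_3(1): exp(t · J_3(1)) = e^(1t)·(I + t·N + (t^2/2)·N^2), where N is the 3×3 nilpotent shift.

After assembling e^{tJ} and conjugating by P, we get:

e^{tA} =
  [5*t^2*exp(t)/2 - 2*t*exp(t) + exp(t), t^2*exp(t) - t*exp(t), -t^2*exp(t)/2]
  [-5*t^2*exp(t) - t*exp(t), -2*t^2*exp(t) + exp(t), t^2*exp(t) + t*exp(t)]
  [5*t^2*exp(t)/2 - 12*t*exp(t), t^2*exp(t) - 5*t*exp(t), -t^2*exp(t)/2 + 2*t*exp(t) + exp(t)]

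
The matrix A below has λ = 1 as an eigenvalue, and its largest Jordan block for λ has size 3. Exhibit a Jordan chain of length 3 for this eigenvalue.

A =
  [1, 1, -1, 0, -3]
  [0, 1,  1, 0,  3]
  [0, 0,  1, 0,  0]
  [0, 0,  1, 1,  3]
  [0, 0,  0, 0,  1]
A Jordan chain for λ = 1 of length 3:
v_1 = (1, 0, 0, 0, 0)ᵀ
v_2 = (-1, 1, 0, 1, 0)ᵀ
v_3 = (0, 0, 1, 0, 0)ᵀ

Let N = A − (1)·I. We want v_3 with N^3 v_3 = 0 but N^2 v_3 ≠ 0; then v_{j-1} := N · v_j for j = 3, …, 2.

Pick v_3 = (0, 0, 1, 0, 0)ᵀ.
Then v_2 = N · v_3 = (-1, 1, 0, 1, 0)ᵀ.
Then v_1 = N · v_2 = (1, 0, 0, 0, 0)ᵀ.

Sanity check: (A − (1)·I) v_1 = (0, 0, 0, 0, 0)ᵀ = 0. ✓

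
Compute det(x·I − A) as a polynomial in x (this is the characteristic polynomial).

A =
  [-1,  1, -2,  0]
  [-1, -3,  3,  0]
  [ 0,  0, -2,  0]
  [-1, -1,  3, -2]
x^4 + 8*x^3 + 24*x^2 + 32*x + 16

Expanding det(x·I − A) (e.g. by cofactor expansion or by noting that A is similar to its Jordan form J, which has the same characteristic polynomial as A) gives
  χ_A(x) = x^4 + 8*x^3 + 24*x^2 + 32*x + 16
which factors as (x + 2)^4. The eigenvalues (with algebraic multiplicities) are λ = -2 with multiplicity 4.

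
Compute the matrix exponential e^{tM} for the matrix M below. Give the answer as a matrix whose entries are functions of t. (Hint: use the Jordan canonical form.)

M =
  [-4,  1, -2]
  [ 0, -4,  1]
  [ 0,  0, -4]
e^{tM} =
  [exp(-4*t), t*exp(-4*t), t^2*exp(-4*t)/2 - 2*t*exp(-4*t)]
  [0, exp(-4*t), t*exp(-4*t)]
  [0, 0, exp(-4*t)]

Strategy: write M = P · J · P⁻¹ where J is a Jordan canonical form, so e^{tM} = P · e^{tJ} · P⁻¹, and e^{tJ} can be computed block-by-block.

M has Jordan form
J =
  [-4,  1,  0]
  [ 0, -4,  1]
  [ 0,  0, -4]
(up to reordering of blocks).

Per-block formulas:
  For a 3×3 Jordan block J_3(-4): exp(t · J_3(-4)) = e^(-4t)·(I + t·N + (t^2/2)·N^2), where N is the 3×3 nilpotent shift.

After assembling e^{tJ} and conjugating by P, we get:

e^{tM} =
  [exp(-4*t), t*exp(-4*t), t^2*exp(-4*t)/2 - 2*t*exp(-4*t)]
  [0, exp(-4*t), t*exp(-4*t)]
  [0, 0, exp(-4*t)]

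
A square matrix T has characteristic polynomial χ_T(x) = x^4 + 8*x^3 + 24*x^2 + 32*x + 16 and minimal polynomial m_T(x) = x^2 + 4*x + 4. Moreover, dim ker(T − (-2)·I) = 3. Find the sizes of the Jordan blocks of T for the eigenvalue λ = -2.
Block sizes for λ = -2: [2, 1, 1]

Step 1 — from the characteristic polynomial, algebraic multiplicity of λ = -2 is 4. From dim ker(T − (-2)·I) = 3, there are exactly 3 Jordan blocks for λ = -2.
Step 2 — from the minimal polynomial, the factor (x + 2)^2 tells us the largest block for λ = -2 has size 2.
Step 3 — with total size 4, 3 blocks, and largest block 2, the block sizes (in nonincreasing order) are [2, 1, 1].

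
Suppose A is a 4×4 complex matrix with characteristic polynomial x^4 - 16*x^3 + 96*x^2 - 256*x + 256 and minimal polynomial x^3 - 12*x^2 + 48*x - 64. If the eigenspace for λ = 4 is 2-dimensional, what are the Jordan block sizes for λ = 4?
Block sizes for λ = 4: [3, 1]

Step 1 — from the characteristic polynomial, algebraic multiplicity of λ = 4 is 4. From dim ker(A − (4)·I) = 2, there are exactly 2 Jordan blocks for λ = 4.
Step 2 — from the minimal polynomial, the factor (x − 4)^3 tells us the largest block for λ = 4 has size 3.
Step 3 — with total size 4, 2 blocks, and largest block 3, the block sizes (in nonincreasing order) are [3, 1].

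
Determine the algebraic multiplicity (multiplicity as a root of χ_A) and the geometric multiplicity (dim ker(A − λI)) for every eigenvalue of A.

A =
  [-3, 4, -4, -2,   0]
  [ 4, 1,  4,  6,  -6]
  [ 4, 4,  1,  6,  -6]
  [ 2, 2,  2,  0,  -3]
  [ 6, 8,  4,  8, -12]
λ = -3: alg = 3, geom = 3; λ = -2: alg = 2, geom = 1

Step 1 — factor the characteristic polynomial to read off the algebraic multiplicities:
  χ_A(x) = (x + 2)^2*(x + 3)^3

Step 2 — compute geometric multiplicities via the rank-nullity identity g(λ) = n − rank(A − λI):
  rank(A − (-3)·I) = 2, so dim ker(A − (-3)·I) = n − 2 = 3
  rank(A − (-2)·I) = 4, so dim ker(A − (-2)·I) = n − 4 = 1

Summary:
  λ = -3: algebraic multiplicity = 3, geometric multiplicity = 3
  λ = -2: algebraic multiplicity = 2, geometric multiplicity = 1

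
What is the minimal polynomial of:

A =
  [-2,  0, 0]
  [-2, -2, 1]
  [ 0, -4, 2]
x^3 + 2*x^2

The characteristic polynomial is χ_A(x) = x^2*(x + 2), so the eigenvalues are known. The minimal polynomial is
  m_A(x) = Π_λ (x − λ)^{k_λ}
where k_λ is the size of the *largest* Jordan block for λ (equivalently, the smallest k with (A − λI)^k v = 0 for every generalised eigenvector v of λ).

  λ = -2: largest Jordan block has size 1, contributing (x + 2)
  λ = 0: largest Jordan block has size 2, contributing (x − 0)^2

So m_A(x) = x^2*(x + 2) = x^3 + 2*x^2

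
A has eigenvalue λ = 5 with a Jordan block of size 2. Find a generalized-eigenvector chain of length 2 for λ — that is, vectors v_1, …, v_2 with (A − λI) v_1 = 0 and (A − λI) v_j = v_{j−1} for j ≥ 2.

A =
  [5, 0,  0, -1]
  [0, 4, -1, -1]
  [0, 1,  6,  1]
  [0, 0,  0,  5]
A Jordan chain for λ = 5 of length 2:
v_1 = (0, -1, 1, 0)ᵀ
v_2 = (0, 1, 0, 0)ᵀ

Let N = A − (5)·I. We want v_2 with N^2 v_2 = 0 but N^1 v_2 ≠ 0; then v_{j-1} := N · v_j for j = 2, …, 2.

Pick v_2 = (0, 1, 0, 0)ᵀ.
Then v_1 = N · v_2 = (0, -1, 1, 0)ᵀ.

Sanity check: (A − (5)·I) v_1 = (0, 0, 0, 0)ᵀ = 0. ✓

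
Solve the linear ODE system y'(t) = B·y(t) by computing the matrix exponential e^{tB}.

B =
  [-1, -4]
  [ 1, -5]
e^{tB} =
  [2*t*exp(-3*t) + exp(-3*t), -4*t*exp(-3*t)]
  [t*exp(-3*t), -2*t*exp(-3*t) + exp(-3*t)]

Strategy: write B = P · J · P⁻¹ where J is a Jordan canonical form, so e^{tB} = P · e^{tJ} · P⁻¹, and e^{tJ} can be computed block-by-block.

B has Jordan form
J =
  [-3,  1]
  [ 0, -3]
(up to reordering of blocks).

Per-block formulas:
  For a 2×2 Jordan block J_2(-3): exp(t · J_2(-3)) = e^(-3t)·(I + t·N), where N is the 2×2 nilpotent shift.

After assembling e^{tJ} and conjugating by P, we get:

e^{tB} =
  [2*t*exp(-3*t) + exp(-3*t), -4*t*exp(-3*t)]
  [t*exp(-3*t), -2*t*exp(-3*t) + exp(-3*t)]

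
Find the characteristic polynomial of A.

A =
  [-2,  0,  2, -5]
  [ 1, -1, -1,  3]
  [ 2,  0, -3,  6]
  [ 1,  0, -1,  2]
x^4 + 4*x^3 + 6*x^2 + 4*x + 1

Expanding det(x·I − A) (e.g. by cofactor expansion or by noting that A is similar to its Jordan form J, which has the same characteristic polynomial as A) gives
  χ_A(x) = x^4 + 4*x^3 + 6*x^2 + 4*x + 1
which factors as (x + 1)^4. The eigenvalues (with algebraic multiplicities) are λ = -1 with multiplicity 4.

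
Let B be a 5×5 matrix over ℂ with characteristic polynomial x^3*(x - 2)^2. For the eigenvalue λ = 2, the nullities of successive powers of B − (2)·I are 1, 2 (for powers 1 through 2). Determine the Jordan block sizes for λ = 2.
Block sizes for λ = 2: [2]

From the dimensions of kernels of powers, the number of Jordan blocks of size at least j is d_j − d_{j−1} where d_j = dim ker(N^j) (with d_0 = 0). Computing the differences gives [1, 1].
The number of blocks of size exactly k is (#blocks of size ≥ k) − (#blocks of size ≥ k + 1), so the partition is: 1 block(s) of size 2.
In nonincreasing order the block sizes are [2].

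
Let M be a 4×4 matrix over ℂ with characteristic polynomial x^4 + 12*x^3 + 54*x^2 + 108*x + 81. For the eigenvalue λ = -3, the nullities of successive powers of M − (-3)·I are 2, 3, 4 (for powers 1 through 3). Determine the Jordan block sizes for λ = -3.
Block sizes for λ = -3: [3, 1]

From the dimensions of kernels of powers, the number of Jordan blocks of size at least j is d_j − d_{j−1} where d_j = dim ker(N^j) (with d_0 = 0). Computing the differences gives [2, 1, 1].
The number of blocks of size exactly k is (#blocks of size ≥ k) − (#blocks of size ≥ k + 1), so the partition is: 1 block(s) of size 1, 1 block(s) of size 3.
In nonincreasing order the block sizes are [3, 1].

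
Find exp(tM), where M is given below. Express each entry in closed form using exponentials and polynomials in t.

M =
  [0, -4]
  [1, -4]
e^{tM} =
  [2*t*exp(-2*t) + exp(-2*t), -4*t*exp(-2*t)]
  [t*exp(-2*t), -2*t*exp(-2*t) + exp(-2*t)]

Strategy: write M = P · J · P⁻¹ where J is a Jordan canonical form, so e^{tM} = P · e^{tJ} · P⁻¹, and e^{tJ} can be computed block-by-block.

M has Jordan form
J =
  [-2,  1]
  [ 0, -2]
(up to reordering of blocks).

Per-block formulas:
  For a 2×2 Jordan block J_2(-2): exp(t · J_2(-2)) = e^(-2t)·(I + t·N), where N is the 2×2 nilpotent shift.

After assembling e^{tJ} and conjugating by P, we get:

e^{tM} =
  [2*t*exp(-2*t) + exp(-2*t), -4*t*exp(-2*t)]
  [t*exp(-2*t), -2*t*exp(-2*t) + exp(-2*t)]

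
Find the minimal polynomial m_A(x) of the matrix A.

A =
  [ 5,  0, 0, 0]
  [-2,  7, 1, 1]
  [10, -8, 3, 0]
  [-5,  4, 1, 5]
x^3 - 15*x^2 + 75*x - 125

The characteristic polynomial is χ_A(x) = (x - 5)^4, so the eigenvalues are known. The minimal polynomial is
  m_A(x) = Π_λ (x − λ)^{k_λ}
where k_λ is the size of the *largest* Jordan block for λ (equivalently, the smallest k with (A − λI)^k v = 0 for every generalised eigenvector v of λ).

  λ = 5: largest Jordan block has size 3, contributing (x − 5)^3

So m_A(x) = (x - 5)^3 = x^3 - 15*x^2 + 75*x - 125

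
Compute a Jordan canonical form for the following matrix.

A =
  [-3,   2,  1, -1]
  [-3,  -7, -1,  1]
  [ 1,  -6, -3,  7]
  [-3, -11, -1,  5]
J_3(-4) ⊕ J_1(4)

The characteristic polynomial is
  det(x·I − A) = x^4 + 8*x^3 - 128*x - 256 = (x - 4)*(x + 4)^3

Eigenvalues and multiplicities (the geometric multiplicity of λ is n − rank(A − λI), which equals the number of Jordan blocks for λ):
  λ = -4: algebraic multiplicity = 3, geometric multiplicity = 1
  λ = 4: algebraic multiplicity = 1, geometric multiplicity = 1

Determining the block sizes for each eigenvalue:
  λ = -4: one block (gm = 1), so the single block has size am = 3 → block sizes [3]
  λ = 4: one block (gm = 1), so the single block has size am = 1 → block sizes [1]

Assembling the blocks gives a Jordan form
J =
  [-4,  1,  0, 0]
  [ 0, -4,  1, 0]
  [ 0,  0, -4, 0]
  [ 0,  0,  0, 4]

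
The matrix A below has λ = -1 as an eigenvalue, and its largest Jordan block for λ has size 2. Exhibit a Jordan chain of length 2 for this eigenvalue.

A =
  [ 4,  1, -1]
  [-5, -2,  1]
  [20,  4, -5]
A Jordan chain for λ = -1 of length 2:
v_1 = (5, -5, 20)ᵀ
v_2 = (1, 0, 0)ᵀ

Let N = A − (-1)·I. We want v_2 with N^2 v_2 = 0 but N^1 v_2 ≠ 0; then v_{j-1} := N · v_j for j = 2, …, 2.

Pick v_2 = (1, 0, 0)ᵀ.
Then v_1 = N · v_2 = (5, -5, 20)ᵀ.

Sanity check: (A − (-1)·I) v_1 = (0, 0, 0)ᵀ = 0. ✓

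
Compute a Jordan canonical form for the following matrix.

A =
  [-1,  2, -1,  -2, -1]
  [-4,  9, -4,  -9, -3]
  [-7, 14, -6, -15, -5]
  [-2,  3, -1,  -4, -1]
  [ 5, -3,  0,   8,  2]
J_3(0) ⊕ J_2(0)

The characteristic polynomial is
  det(x·I − A) = x^5

Eigenvalues and multiplicities (the geometric multiplicity of λ is n − rank(A − λI), which equals the number of Jordan blocks for λ):
  λ = 0: algebraic multiplicity = 5, geometric multiplicity = 2

Determining the block sizes for each eigenvalue:
  λ = 0: with am = 5 and gm = 2, the partition is not yet determined (e.g. several partitions of 5 into 2 parts exist). Let N = A − (0)·I. Computing rank(N^1) = 3, rank(N^2) = 1, rank(N^3) = 0; the number of blocks of size ≥ j is rank(N^{j−1}) − rank(N^j), giving [2, 2, 1]. So we have 1 block(s) of size 3, 1 block(s) of size 2 → block sizes [3, 2]

Assembling the blocks gives a Jordan form
J =
  [0, 1, 0, 0, 0]
  [0, 0, 1, 0, 0]
  [0, 0, 0, 0, 0]
  [0, 0, 0, 0, 1]
  [0, 0, 0, 0, 0]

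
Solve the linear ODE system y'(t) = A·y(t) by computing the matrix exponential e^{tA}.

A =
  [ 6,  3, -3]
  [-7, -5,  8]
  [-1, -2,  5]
e^{tA} =
  [2*exp(3*t) - 1, exp(3*t) - 1, 1 - exp(3*t)]
  [2*t*exp(3*t) - 3*exp(3*t) + 3, t*exp(3*t) - 2*exp(3*t) + 3, -t*exp(3*t) + 3*exp(3*t) - 3]
  [2*t*exp(3*t) - exp(3*t) + 1, t*exp(3*t) - exp(3*t) + 1, -t*exp(3*t) + 2*exp(3*t) - 1]

Strategy: write A = P · J · P⁻¹ where J is a Jordan canonical form, so e^{tA} = P · e^{tJ} · P⁻¹, and e^{tJ} can be computed block-by-block.

A has Jordan form
J =
  [0, 0, 0]
  [0, 3, 1]
  [0, 0, 3]
(up to reordering of blocks).

Per-block formulas:
  For a 2×2 Jordan block J_2(3): exp(t · J_2(3)) = e^(3t)·(I + t·N), where N is the 2×2 nilpotent shift.
  For a 1×1 block at λ = 0: exp(t · [0]) = [e^(0t)].

After assembling e^{tJ} and conjugating by P, we get:

e^{tA} =
  [2*exp(3*t) - 1, exp(3*t) - 1, 1 - exp(3*t)]
  [2*t*exp(3*t) - 3*exp(3*t) + 3, t*exp(3*t) - 2*exp(3*t) + 3, -t*exp(3*t) + 3*exp(3*t) - 3]
  [2*t*exp(3*t) - exp(3*t) + 1, t*exp(3*t) - exp(3*t) + 1, -t*exp(3*t) + 2*exp(3*t) - 1]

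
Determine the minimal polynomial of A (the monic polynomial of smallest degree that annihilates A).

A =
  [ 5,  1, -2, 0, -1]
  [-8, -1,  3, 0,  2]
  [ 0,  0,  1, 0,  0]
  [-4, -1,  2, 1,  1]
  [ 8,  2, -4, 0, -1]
x^3 - 3*x^2 + 3*x - 1

The characteristic polynomial is χ_A(x) = (x - 1)^5, so the eigenvalues are known. The minimal polynomial is
  m_A(x) = Π_λ (x − λ)^{k_λ}
where k_λ is the size of the *largest* Jordan block for λ (equivalently, the smallest k with (A − λI)^k v = 0 for every generalised eigenvector v of λ).

  λ = 1: largest Jordan block has size 3, contributing (x − 1)^3

So m_A(x) = (x - 1)^3 = x^3 - 3*x^2 + 3*x - 1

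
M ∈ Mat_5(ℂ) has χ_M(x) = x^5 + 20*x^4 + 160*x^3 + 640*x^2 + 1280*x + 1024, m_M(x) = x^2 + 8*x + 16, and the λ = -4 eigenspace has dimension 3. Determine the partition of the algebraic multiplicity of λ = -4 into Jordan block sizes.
Block sizes for λ = -4: [2, 2, 1]

Step 1 — from the characteristic polynomial, algebraic multiplicity of λ = -4 is 5. From dim ker(M − (-4)·I) = 3, there are exactly 3 Jordan blocks for λ = -4.
Step 2 — from the minimal polynomial, the factor (x + 4)^2 tells us the largest block for λ = -4 has size 2.
Step 3 — with total size 5, 3 blocks, and largest block 2, the block sizes (in nonincreasing order) are [2, 2, 1].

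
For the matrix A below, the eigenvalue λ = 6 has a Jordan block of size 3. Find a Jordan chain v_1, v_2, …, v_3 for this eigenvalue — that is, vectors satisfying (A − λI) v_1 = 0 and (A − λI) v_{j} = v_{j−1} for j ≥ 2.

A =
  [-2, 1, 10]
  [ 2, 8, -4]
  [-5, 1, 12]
A Jordan chain for λ = 6 of length 3:
v_1 = (16, 8, 12)ᵀ
v_2 = (-8, 2, -5)ᵀ
v_3 = (1, 0, 0)ᵀ

Let N = A − (6)·I. We want v_3 with N^3 v_3 = 0 but N^2 v_3 ≠ 0; then v_{j-1} := N · v_j for j = 3, …, 2.

Pick v_3 = (1, 0, 0)ᵀ.
Then v_2 = N · v_3 = (-8, 2, -5)ᵀ.
Then v_1 = N · v_2 = (16, 8, 12)ᵀ.

Sanity check: (A − (6)·I) v_1 = (0, 0, 0)ᵀ = 0. ✓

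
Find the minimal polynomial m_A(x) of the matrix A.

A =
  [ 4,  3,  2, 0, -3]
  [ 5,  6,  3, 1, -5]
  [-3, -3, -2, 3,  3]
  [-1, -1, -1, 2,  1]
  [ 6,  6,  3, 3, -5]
x^2 - 2*x + 1

The characteristic polynomial is χ_A(x) = (x - 1)^5, so the eigenvalues are known. The minimal polynomial is
  m_A(x) = Π_λ (x − λ)^{k_λ}
where k_λ is the size of the *largest* Jordan block for λ (equivalently, the smallest k with (A − λI)^k v = 0 for every generalised eigenvector v of λ).

  λ = 1: largest Jordan block has size 2, contributing (x − 1)^2

So m_A(x) = (x - 1)^2 = x^2 - 2*x + 1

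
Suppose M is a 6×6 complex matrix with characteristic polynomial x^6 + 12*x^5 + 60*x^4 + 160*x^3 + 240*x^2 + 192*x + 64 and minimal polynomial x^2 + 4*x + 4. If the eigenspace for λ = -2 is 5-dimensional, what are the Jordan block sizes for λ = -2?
Block sizes for λ = -2: [2, 1, 1, 1, 1]

Step 1 — from the characteristic polynomial, algebraic multiplicity of λ = -2 is 6. From dim ker(M − (-2)·I) = 5, there are exactly 5 Jordan blocks for λ = -2.
Step 2 — from the minimal polynomial, the factor (x + 2)^2 tells us the largest block for λ = -2 has size 2.
Step 3 — with total size 6, 5 blocks, and largest block 2, the block sizes (in nonincreasing order) are [2, 1, 1, 1, 1].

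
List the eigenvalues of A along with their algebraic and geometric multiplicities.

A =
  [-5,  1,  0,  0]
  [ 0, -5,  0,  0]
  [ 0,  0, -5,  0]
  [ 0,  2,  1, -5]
λ = -5: alg = 4, geom = 2

Step 1 — factor the characteristic polynomial to read off the algebraic multiplicities:
  χ_A(x) = (x + 5)^4

Step 2 — compute geometric multiplicities via the rank-nullity identity g(λ) = n − rank(A − λI):
  rank(A − (-5)·I) = 2, so dim ker(A − (-5)·I) = n − 2 = 2

Summary:
  λ = -5: algebraic multiplicity = 4, geometric multiplicity = 2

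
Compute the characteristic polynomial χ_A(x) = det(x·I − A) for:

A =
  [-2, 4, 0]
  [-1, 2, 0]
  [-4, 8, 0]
x^3

Expanding det(x·I − A) (e.g. by cofactor expansion or by noting that A is similar to its Jordan form J, which has the same characteristic polynomial as A) gives
  χ_A(x) = x^3
which factors as x^3. The eigenvalues (with algebraic multiplicities) are λ = 0 with multiplicity 3.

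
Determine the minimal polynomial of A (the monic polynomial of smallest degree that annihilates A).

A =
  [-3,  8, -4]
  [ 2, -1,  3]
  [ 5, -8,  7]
x^3 - 3*x^2 + 3*x - 1

The characteristic polynomial is χ_A(x) = (x - 1)^3, so the eigenvalues are known. The minimal polynomial is
  m_A(x) = Π_λ (x − λ)^{k_λ}
where k_λ is the size of the *largest* Jordan block for λ (equivalently, the smallest k with (A − λI)^k v = 0 for every generalised eigenvector v of λ).

  λ = 1: largest Jordan block has size 3, contributing (x − 1)^3

So m_A(x) = (x - 1)^3 = x^3 - 3*x^2 + 3*x - 1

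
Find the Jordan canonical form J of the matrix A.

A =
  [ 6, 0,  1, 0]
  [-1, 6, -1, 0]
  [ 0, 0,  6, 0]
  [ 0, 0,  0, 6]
J_3(6) ⊕ J_1(6)

The characteristic polynomial is
  det(x·I − A) = x^4 - 24*x^3 + 216*x^2 - 864*x + 1296 = (x - 6)^4

Eigenvalues and multiplicities (the geometric multiplicity of λ is n − rank(A − λI), which equals the number of Jordan blocks for λ):
  λ = 6: algebraic multiplicity = 4, geometric multiplicity = 2

Determining the block sizes for each eigenvalue:
  λ = 6: with am = 4 and gm = 2, the partition is not yet determined (e.g. several partitions of 4 into 2 parts exist). Let N = A − (6)·I. Computing rank(N^1) = 2, rank(N^2) = 1, rank(N^3) = 0; the number of blocks of size ≥ j is rank(N^{j−1}) − rank(N^j), giving [2, 1, 1]. So we have 1 block(s) of size 3, 1 block(s) of size 1 → block sizes [3, 1]

Assembling the blocks gives a Jordan form
J =
  [6, 1, 0, 0]
  [0, 6, 1, 0]
  [0, 0, 6, 0]
  [0, 0, 0, 6]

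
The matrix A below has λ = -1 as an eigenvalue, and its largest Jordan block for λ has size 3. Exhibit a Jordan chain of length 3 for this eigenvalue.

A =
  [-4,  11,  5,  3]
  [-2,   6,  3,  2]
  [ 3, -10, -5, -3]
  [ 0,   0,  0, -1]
A Jordan chain for λ = -1 of length 3:
v_1 = (2, 1, -1, 0)ᵀ
v_2 = (-3, -2, 3, 0)ᵀ
v_3 = (1, 0, 0, 0)ᵀ

Let N = A − (-1)·I. We want v_3 with N^3 v_3 = 0 but N^2 v_3 ≠ 0; then v_{j-1} := N · v_j for j = 3, …, 2.

Pick v_3 = (1, 0, 0, 0)ᵀ.
Then v_2 = N · v_3 = (-3, -2, 3, 0)ᵀ.
Then v_1 = N · v_2 = (2, 1, -1, 0)ᵀ.

Sanity check: (A − (-1)·I) v_1 = (0, 0, 0, 0)ᵀ = 0. ✓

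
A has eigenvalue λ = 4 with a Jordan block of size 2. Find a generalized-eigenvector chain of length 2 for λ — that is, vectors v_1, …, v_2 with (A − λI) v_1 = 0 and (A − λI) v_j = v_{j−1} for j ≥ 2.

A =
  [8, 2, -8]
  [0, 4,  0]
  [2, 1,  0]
A Jordan chain for λ = 4 of length 2:
v_1 = (4, 0, 2)ᵀ
v_2 = (1, 0, 0)ᵀ

Let N = A − (4)·I. We want v_2 with N^2 v_2 = 0 but N^1 v_2 ≠ 0; then v_{j-1} := N · v_j for j = 2, …, 2.

Pick v_2 = (1, 0, 0)ᵀ.
Then v_1 = N · v_2 = (4, 0, 2)ᵀ.

Sanity check: (A − (4)·I) v_1 = (0, 0, 0)ᵀ = 0. ✓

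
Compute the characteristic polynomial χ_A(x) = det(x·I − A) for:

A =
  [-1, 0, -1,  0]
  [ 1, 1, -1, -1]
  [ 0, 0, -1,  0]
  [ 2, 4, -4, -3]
x^4 + 4*x^3 + 6*x^2 + 4*x + 1

Expanding det(x·I − A) (e.g. by cofactor expansion or by noting that A is similar to its Jordan form J, which has the same characteristic polynomial as A) gives
  χ_A(x) = x^4 + 4*x^3 + 6*x^2 + 4*x + 1
which factors as (x + 1)^4. The eigenvalues (with algebraic multiplicities) are λ = -1 with multiplicity 4.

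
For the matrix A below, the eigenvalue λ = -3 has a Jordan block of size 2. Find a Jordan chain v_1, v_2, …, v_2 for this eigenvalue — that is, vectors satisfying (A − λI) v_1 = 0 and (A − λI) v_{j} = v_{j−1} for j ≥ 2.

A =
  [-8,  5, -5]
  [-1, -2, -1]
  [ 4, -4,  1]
A Jordan chain for λ = -3 of length 2:
v_1 = (-5, -1, 4)ᵀ
v_2 = (1, 0, 0)ᵀ

Let N = A − (-3)·I. We want v_2 with N^2 v_2 = 0 but N^1 v_2 ≠ 0; then v_{j-1} := N · v_j for j = 2, …, 2.

Pick v_2 = (1, 0, 0)ᵀ.
Then v_1 = N · v_2 = (-5, -1, 4)ᵀ.

Sanity check: (A − (-3)·I) v_1 = (0, 0, 0)ᵀ = 0. ✓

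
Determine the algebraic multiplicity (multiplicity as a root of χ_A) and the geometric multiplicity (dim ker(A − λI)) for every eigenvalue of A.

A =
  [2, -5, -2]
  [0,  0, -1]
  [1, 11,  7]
λ = 3: alg = 3, geom = 1

Step 1 — factor the characteristic polynomial to read off the algebraic multiplicities:
  χ_A(x) = (x - 3)^3

Step 2 — compute geometric multiplicities via the rank-nullity identity g(λ) = n − rank(A − λI):
  rank(A − (3)·I) = 2, so dim ker(A − (3)·I) = n − 2 = 1

Summary:
  λ = 3: algebraic multiplicity = 3, geometric multiplicity = 1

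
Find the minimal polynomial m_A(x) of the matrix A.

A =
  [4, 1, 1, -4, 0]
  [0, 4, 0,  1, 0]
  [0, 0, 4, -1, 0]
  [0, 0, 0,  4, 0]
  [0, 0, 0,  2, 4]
x^2 - 8*x + 16

The characteristic polynomial is χ_A(x) = (x - 4)^5, so the eigenvalues are known. The minimal polynomial is
  m_A(x) = Π_λ (x − λ)^{k_λ}
where k_λ is the size of the *largest* Jordan block for λ (equivalently, the smallest k with (A − λI)^k v = 0 for every generalised eigenvector v of λ).

  λ = 4: largest Jordan block has size 2, contributing (x − 4)^2

So m_A(x) = (x - 4)^2 = x^2 - 8*x + 16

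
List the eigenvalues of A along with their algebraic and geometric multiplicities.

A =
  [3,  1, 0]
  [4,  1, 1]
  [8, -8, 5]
λ = 3: alg = 3, geom = 1

Step 1 — factor the characteristic polynomial to read off the algebraic multiplicities:
  χ_A(x) = (x - 3)^3

Step 2 — compute geometric multiplicities via the rank-nullity identity g(λ) = n − rank(A − λI):
  rank(A − (3)·I) = 2, so dim ker(A − (3)·I) = n − 2 = 1

Summary:
  λ = 3: algebraic multiplicity = 3, geometric multiplicity = 1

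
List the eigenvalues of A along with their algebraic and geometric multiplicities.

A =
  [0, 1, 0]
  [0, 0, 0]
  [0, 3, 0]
λ = 0: alg = 3, geom = 2

Step 1 — factor the characteristic polynomial to read off the algebraic multiplicities:
  χ_A(x) = x^3

Step 2 — compute geometric multiplicities via the rank-nullity identity g(λ) = n − rank(A − λI):
  rank(A − (0)·I) = 1, so dim ker(A − (0)·I) = n − 1 = 2

Summary:
  λ = 0: algebraic multiplicity = 3, geometric multiplicity = 2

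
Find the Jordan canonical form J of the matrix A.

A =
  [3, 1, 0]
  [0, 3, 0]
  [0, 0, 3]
J_2(3) ⊕ J_1(3)

The characteristic polynomial is
  det(x·I − A) = x^3 - 9*x^2 + 27*x - 27 = (x - 3)^3

Eigenvalues and multiplicities (the geometric multiplicity of λ is n − rank(A − λI), which equals the number of Jordan blocks for λ):
  λ = 3: algebraic multiplicity = 3, geometric multiplicity = 2

Determining the block sizes for each eigenvalue:
  λ = 3: 2 blocks summing to 3 forces exactly one block of size 2 and the rest size 1 → block sizes [2, 1]

Assembling the blocks gives a Jordan form
J =
  [3, 1, 0]
  [0, 3, 0]
  [0, 0, 3]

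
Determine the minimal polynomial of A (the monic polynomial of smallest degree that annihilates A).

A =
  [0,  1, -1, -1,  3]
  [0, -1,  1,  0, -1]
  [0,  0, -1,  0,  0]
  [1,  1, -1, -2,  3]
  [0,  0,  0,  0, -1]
x^3 + 3*x^2 + 3*x + 1

The characteristic polynomial is χ_A(x) = (x + 1)^5, so the eigenvalues are known. The minimal polynomial is
  m_A(x) = Π_λ (x − λ)^{k_λ}
where k_λ is the size of the *largest* Jordan block for λ (equivalently, the smallest k with (A − λI)^k v = 0 for every generalised eigenvector v of λ).

  λ = -1: largest Jordan block has size 3, contributing (x + 1)^3

So m_A(x) = (x + 1)^3 = x^3 + 3*x^2 + 3*x + 1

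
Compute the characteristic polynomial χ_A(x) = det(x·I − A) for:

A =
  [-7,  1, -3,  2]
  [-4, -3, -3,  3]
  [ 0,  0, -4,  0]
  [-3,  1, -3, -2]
x^4 + 16*x^3 + 96*x^2 + 256*x + 256

Expanding det(x·I − A) (e.g. by cofactor expansion or by noting that A is similar to its Jordan form J, which has the same characteristic polynomial as A) gives
  χ_A(x) = x^4 + 16*x^3 + 96*x^2 + 256*x + 256
which factors as (x + 4)^4. The eigenvalues (with algebraic multiplicities) are λ = -4 with multiplicity 4.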